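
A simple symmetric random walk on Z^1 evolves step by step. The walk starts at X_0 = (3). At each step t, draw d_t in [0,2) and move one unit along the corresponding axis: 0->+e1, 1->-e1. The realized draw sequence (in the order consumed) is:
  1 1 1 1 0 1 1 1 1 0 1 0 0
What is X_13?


t=0: X=(3), d=1 → -e1, X_1=(2)
t=1: X=(2), d=1 → -e1, X_2=(1)
t=2: X=(1), d=1 → -e1, X_3=(0)
t=3: X=(0), d=1 → -e1, X_4=(-1)
t=4: X=(-1), d=0 → +e1, X_5=(0)
t=5: X=(0), d=1 → -e1, X_6=(-1)
t=6: X=(-1), d=1 → -e1, X_7=(-2)
t=7: X=(-2), d=1 → -e1, X_8=(-3)
t=8: X=(-3), d=1 → -e1, X_9=(-4)
t=9: X=(-4), d=0 → +e1, X_10=(-3)
t=10: X=(-3), d=1 → -e1, X_11=(-4)
t=11: X=(-4), d=0 → +e1, X_12=(-3)
t=12: X=(-3), d=0 → +e1, X_13=(-2)

(-2)


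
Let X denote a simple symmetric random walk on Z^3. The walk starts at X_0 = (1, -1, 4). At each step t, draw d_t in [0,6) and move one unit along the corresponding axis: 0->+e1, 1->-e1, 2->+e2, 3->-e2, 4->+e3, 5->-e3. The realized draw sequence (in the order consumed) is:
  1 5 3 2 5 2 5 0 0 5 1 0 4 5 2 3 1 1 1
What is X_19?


(-1, 0, 0)

t=0: X=(1, -1, 4), d=1 → -e1, X_1=(0, -1, 4)
t=1: X=(0, -1, 4), d=5 → -e3, X_2=(0, -1, 3)
t=2: X=(0, -1, 3), d=3 → -e2, X_3=(0, -2, 3)
t=3: X=(0, -2, 3), d=2 → +e2, X_4=(0, -1, 3)
t=4: X=(0, -1, 3), d=5 → -e3, X_5=(0, -1, 2)
t=5: X=(0, -1, 2), d=2 → +e2, X_6=(0, 0, 2)
t=6: X=(0, 0, 2), d=5 → -e3, X_7=(0, 0, 1)
t=7: X=(0, 0, 1), d=0 → +e1, X_8=(1, 0, 1)
t=8: X=(1, 0, 1), d=0 → +e1, X_9=(2, 0, 1)
t=9: X=(2, 0, 1), d=5 → -e3, X_10=(2, 0, 0)
t=10: X=(2, 0, 0), d=1 → -e1, X_11=(1, 0, 0)
t=11: X=(1, 0, 0), d=0 → +e1, X_12=(2, 0, 0)
t=12: X=(2, 0, 0), d=4 → +e3, X_13=(2, 0, 1)
t=13: X=(2, 0, 1), d=5 → -e3, X_14=(2, 0, 0)
t=14: X=(2, 0, 0), d=2 → +e2, X_15=(2, 1, 0)
t=15: X=(2, 1, 0), d=3 → -e2, X_16=(2, 0, 0)
t=16: X=(2, 0, 0), d=1 → -e1, X_17=(1, 0, 0)
t=17: X=(1, 0, 0), d=1 → -e1, X_18=(0, 0, 0)
t=18: X=(0, 0, 0), d=1 → -e1, X_19=(-1, 0, 0)


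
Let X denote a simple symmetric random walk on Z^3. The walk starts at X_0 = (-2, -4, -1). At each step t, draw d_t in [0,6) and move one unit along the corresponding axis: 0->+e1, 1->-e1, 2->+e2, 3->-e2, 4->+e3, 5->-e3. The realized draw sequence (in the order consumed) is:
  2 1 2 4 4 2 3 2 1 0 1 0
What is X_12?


t=0: X=(-2, -4, -1), d=2 → +e2, X_1=(-2, -3, -1)
t=1: X=(-2, -3, -1), d=1 → -e1, X_2=(-3, -3, -1)
t=2: X=(-3, -3, -1), d=2 → +e2, X_3=(-3, -2, -1)
t=3: X=(-3, -2, -1), d=4 → +e3, X_4=(-3, -2, 0)
t=4: X=(-3, -2, 0), d=4 → +e3, X_5=(-3, -2, 1)
t=5: X=(-3, -2, 1), d=2 → +e2, X_6=(-3, -1, 1)
t=6: X=(-3, -1, 1), d=3 → -e2, X_7=(-3, -2, 1)
t=7: X=(-3, -2, 1), d=2 → +e2, X_8=(-3, -1, 1)
t=8: X=(-3, -1, 1), d=1 → -e1, X_9=(-4, -1, 1)
t=9: X=(-4, -1, 1), d=0 → +e1, X_10=(-3, -1, 1)
t=10: X=(-3, -1, 1), d=1 → -e1, X_11=(-4, -1, 1)
t=11: X=(-4, -1, 1), d=0 → +e1, X_12=(-3, -1, 1)

(-3, -1, 1)


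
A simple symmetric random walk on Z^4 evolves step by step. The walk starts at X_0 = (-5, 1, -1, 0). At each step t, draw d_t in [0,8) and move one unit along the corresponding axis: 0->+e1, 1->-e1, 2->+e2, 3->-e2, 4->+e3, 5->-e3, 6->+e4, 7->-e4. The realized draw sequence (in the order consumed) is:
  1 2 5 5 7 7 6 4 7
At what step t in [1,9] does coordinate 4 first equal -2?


t=0: X=(-5, 1, -1, 0), d=1 → -e1, X_1=(-6, 1, -1, 0)
t=1: X=(-6, 1, -1, 0), d=2 → +e2, X_2=(-6, 2, -1, 0)
t=2: X=(-6, 2, -1, 0), d=5 → -e3, X_3=(-6, 2, -2, 0)
t=3: X=(-6, 2, -2, 0), d=5 → -e3, X_4=(-6, 2, -3, 0)
t=4: X=(-6, 2, -3, 0), d=7 → -e4, X_5=(-6, 2, -3, -1)
t=5: X=(-6, 2, -3, -1), d=7 → -e4, X_6=(-6, 2, -3, -2)
t=6: X=(-6, 2, -3, -2), d=6 → +e4, X_7=(-6, 2, -3, -1)
t=7: X=(-6, 2, -3, -1), d=4 → +e3, X_8=(-6, 2, -2, -1)
t=8: X=(-6, 2, -2, -1), d=7 → -e4, X_9=(-6, 2, -2, -2)

6


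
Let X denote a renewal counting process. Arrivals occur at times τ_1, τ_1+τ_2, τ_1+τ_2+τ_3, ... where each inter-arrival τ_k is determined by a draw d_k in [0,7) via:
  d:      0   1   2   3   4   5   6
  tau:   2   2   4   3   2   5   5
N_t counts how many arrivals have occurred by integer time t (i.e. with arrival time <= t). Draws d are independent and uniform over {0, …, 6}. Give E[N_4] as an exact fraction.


44/49

Inter-arrival values over d=0..6: [2, 2, 4, 3, 2, 5, 5]
Each d has probability 1/7, so the pmf of τ is: f(2) = 3/7, f(3) = 1/7, f(4) = 1/7, f(5) = 2/7
Renewal equation for m(n) = E[N_n]: condition on τ_1 = k (if k <= n, one arrival plus a fresh copy on the remaining n−k steps): m(n) = F(n) + Σ_{k<=n} f(k)·m(n−k), where F(n) = P(τ <= n) and m(0) = 0
m(1) = F(1) = 0
m(2) = F(2) = 3/7
m(3) = F(3) = 4/7
m(4) = F(4) + f(2)·m(2) = 5/7 + 3/7·3/7 = 44/49
E[N_4] = m(4) = 44/49


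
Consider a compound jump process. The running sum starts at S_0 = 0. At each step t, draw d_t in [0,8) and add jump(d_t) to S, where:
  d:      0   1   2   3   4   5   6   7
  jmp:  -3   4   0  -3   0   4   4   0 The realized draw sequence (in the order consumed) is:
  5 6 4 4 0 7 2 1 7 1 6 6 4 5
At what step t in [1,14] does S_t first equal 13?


10

t=0: S=0, d=5, jump=4, S_1=4
t=1: S=4, d=6, jump=4, S_2=8
t=2: S=8, d=4, jump=0, S_3=8
t=3: S=8, d=4, jump=0, S_4=8
t=4: S=8, d=0, jump=-3, S_5=5
t=5: S=5, d=7, jump=0, S_6=5
t=6: S=5, d=2, jump=0, S_7=5
t=7: S=5, d=1, jump=4, S_8=9
t=8: S=9, d=7, jump=0, S_9=9
t=9: S=9, d=1, jump=4, S_10=13
t=10: S=13, d=6, jump=4, S_11=17
t=11: S=17, d=6, jump=4, S_12=21
t=12: S=21, d=4, jump=0, S_13=21
t=13: S=21, d=5, jump=4, S_14=25


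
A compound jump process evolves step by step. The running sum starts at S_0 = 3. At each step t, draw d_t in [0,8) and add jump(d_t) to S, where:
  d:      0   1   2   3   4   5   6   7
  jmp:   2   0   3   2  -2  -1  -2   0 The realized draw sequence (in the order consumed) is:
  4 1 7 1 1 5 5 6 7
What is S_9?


t=0: S=3, d=4, jump=-2, S_1=1
t=1: S=1, d=1, jump=0, S_2=1
t=2: S=1, d=7, jump=0, S_3=1
t=3: S=1, d=1, jump=0, S_4=1
t=4: S=1, d=1, jump=0, S_5=1
t=5: S=1, d=5, jump=-1, S_6=0
t=6: S=0, d=5, jump=-1, S_7=-1
t=7: S=-1, d=6, jump=-2, S_8=-3
t=8: S=-3, d=7, jump=0, S_9=-3

-3


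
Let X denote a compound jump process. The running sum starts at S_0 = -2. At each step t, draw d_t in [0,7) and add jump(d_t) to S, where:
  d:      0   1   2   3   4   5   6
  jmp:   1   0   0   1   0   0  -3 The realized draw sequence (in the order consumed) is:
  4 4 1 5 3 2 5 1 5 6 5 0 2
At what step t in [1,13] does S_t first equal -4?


10

t=0: S=-2, d=4, jump=0, S_1=-2
t=1: S=-2, d=4, jump=0, S_2=-2
t=2: S=-2, d=1, jump=0, S_3=-2
t=3: S=-2, d=5, jump=0, S_4=-2
t=4: S=-2, d=3, jump=1, S_5=-1
t=5: S=-1, d=2, jump=0, S_6=-1
t=6: S=-1, d=5, jump=0, S_7=-1
t=7: S=-1, d=1, jump=0, S_8=-1
t=8: S=-1, d=5, jump=0, S_9=-1
t=9: S=-1, d=6, jump=-3, S_10=-4
t=10: S=-4, d=5, jump=0, S_11=-4
t=11: S=-4, d=0, jump=1, S_12=-3
t=12: S=-3, d=2, jump=0, S_13=-3


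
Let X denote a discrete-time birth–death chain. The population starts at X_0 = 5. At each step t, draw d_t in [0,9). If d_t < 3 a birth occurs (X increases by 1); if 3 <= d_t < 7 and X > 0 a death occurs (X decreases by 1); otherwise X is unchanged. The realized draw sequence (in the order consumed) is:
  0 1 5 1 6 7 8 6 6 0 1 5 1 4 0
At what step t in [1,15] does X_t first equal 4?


t=0: X=5, d=0 → birth, X_1=6
t=1: X=6, d=1 → birth, X_2=7
t=2: X=7, d=5 → death, X_3=6
t=3: X=6, d=1 → birth, X_4=7
t=4: X=7, d=6 → death, X_5=6
t=5: X=6, d=7 → hold, X_6=6
t=6: X=6, d=8 → hold, X_7=6
t=7: X=6, d=6 → death, X_8=5
t=8: X=5, d=6 → death, X_9=4
t=9: X=4, d=0 → birth, X_10=5
t=10: X=5, d=1 → birth, X_11=6
t=11: X=6, d=5 → death, X_12=5
t=12: X=5, d=1 → birth, X_13=6
t=13: X=6, d=4 → death, X_14=5
t=14: X=5, d=0 → birth, X_15=6

9


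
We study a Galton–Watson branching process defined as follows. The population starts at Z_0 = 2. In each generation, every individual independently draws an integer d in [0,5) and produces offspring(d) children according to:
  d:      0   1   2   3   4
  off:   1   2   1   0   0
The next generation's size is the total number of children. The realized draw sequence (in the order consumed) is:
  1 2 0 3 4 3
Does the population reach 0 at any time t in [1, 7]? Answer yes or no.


yes

gen 0: Z_0=2, draws=[1, 2], offspring=[2, 1], Z_1=3
gen 1: Z_1=3, draws=[0, 3, 4], offspring=[1, 0, 0], Z_2=1
gen 2: Z_2=1, draws=[3], offspring=[0], Z_3=0
gen 3: Z_3=0, draws=[], offspring=[], Z_4=0
gen 4: Z_4=0, draws=[], offspring=[], Z_5=0
gen 5: Z_5=0, draws=[], offspring=[], Z_6=0
gen 6: Z_6=0, draws=[], offspring=[], Z_7=0


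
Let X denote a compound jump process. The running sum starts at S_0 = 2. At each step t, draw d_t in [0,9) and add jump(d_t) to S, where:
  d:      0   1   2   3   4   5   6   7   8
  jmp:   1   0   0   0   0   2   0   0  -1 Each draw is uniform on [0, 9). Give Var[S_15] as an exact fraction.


Outcome values over d=0..8: [1, 0, 0, 0, 0, 2, 0, 0, -1]
Σy = 2, Σy² = 6, M = 9
μ = 2/9 = 2/9,  σ² = 6/9 − (2/9)² = 50/81
Independent increments: Var[S_15] = 15·σ² = 15·(50/81) = 250/27

250/27


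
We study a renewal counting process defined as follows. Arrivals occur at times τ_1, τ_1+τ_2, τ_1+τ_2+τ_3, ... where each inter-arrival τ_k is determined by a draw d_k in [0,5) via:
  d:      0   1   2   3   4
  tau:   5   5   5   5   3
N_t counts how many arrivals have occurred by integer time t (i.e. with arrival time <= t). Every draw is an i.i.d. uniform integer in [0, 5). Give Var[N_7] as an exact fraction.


Inter-arrival values over d=0..4: [5, 5, 5, 5, 3]
Each d has probability 1/5, so the pmf of τ is: f(3) = 1/5, f(5) = 4/5
Let p_n(j) = P(N_n = j), with p_0 = [1]. Condition on τ_1: p_n(0) = P(τ > n), and for j >= 1, p_n(j) = Σ_{k<=n} f(k)·p_{n−k}(j−1)
p_1 = [1]  (j = 0)
p_2 = [1]  (j = 0)
p_3 = [4/5, 1/5]  (j = 0..1)
p_4 = [4/5, 1/5]  (j = 0..1)
p_5 = [0, 1]  (j = 0..1)
p_6 = [0, 24/25, 1/25]  (j = 0..2)
p_7 = [0, 24/25, 1/25]  (j = 0..2)
E[N_7] = Σ j·p_7(j) = 26/25;  E[N_7²] = Σ j²·p_7(j) = 28/25
Var[N_7] = 28/25 − (26/25)² = 24/625

24/625


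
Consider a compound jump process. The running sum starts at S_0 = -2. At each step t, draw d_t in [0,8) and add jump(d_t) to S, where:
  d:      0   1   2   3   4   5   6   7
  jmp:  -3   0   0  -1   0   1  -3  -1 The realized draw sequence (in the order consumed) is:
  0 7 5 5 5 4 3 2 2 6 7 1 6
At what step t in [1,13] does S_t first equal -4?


t=0: S=-2, d=0, jump=-3, S_1=-5
t=1: S=-5, d=7, jump=-1, S_2=-6
t=2: S=-6, d=5, jump=1, S_3=-5
t=3: S=-5, d=5, jump=1, S_4=-4
t=4: S=-4, d=5, jump=1, S_5=-3
t=5: S=-3, d=4, jump=0, S_6=-3
t=6: S=-3, d=3, jump=-1, S_7=-4
t=7: S=-4, d=2, jump=0, S_8=-4
t=8: S=-4, d=2, jump=0, S_9=-4
t=9: S=-4, d=6, jump=-3, S_10=-7
t=10: S=-7, d=7, jump=-1, S_11=-8
t=11: S=-8, d=1, jump=0, S_12=-8
t=12: S=-8, d=6, jump=-3, S_13=-11

4


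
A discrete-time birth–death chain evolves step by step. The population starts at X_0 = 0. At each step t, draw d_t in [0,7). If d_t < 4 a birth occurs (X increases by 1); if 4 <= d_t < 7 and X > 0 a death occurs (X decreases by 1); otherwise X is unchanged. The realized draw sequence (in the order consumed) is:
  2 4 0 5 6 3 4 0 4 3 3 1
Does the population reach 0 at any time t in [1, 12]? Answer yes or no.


t=0: X=0, d=2 → birth, X_1=1
t=1: X=1, d=4 → death, X_2=0
t=2: X=0, d=0 → birth, X_3=1
t=3: X=1, d=5 → death, X_4=0
t=4: X=0, d=6 → hold, X_5=0
t=5: X=0, d=3 → birth, X_6=1
t=6: X=1, d=4 → death, X_7=0
t=7: X=0, d=0 → birth, X_8=1
t=8: X=1, d=4 → death, X_9=0
t=9: X=0, d=3 → birth, X_10=1
t=10: X=1, d=3 → birth, X_11=2
t=11: X=2, d=1 → birth, X_12=3

yes


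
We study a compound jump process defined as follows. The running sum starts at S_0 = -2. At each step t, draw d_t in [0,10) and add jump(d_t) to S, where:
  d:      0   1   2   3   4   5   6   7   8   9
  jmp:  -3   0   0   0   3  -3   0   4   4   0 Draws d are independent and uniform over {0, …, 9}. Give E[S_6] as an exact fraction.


Outcome values over d=0..9: [-3, 0, 0, 0, 3, -3, 0, 4, 4, 0]
Σy = 5, Σy² = 59, M = 10
μ = 5/10 = 1/2,  σ² = 59/10 − (1/2)² = 113/20
E[S_6] = -2 + 6·(1/2) = 1

1


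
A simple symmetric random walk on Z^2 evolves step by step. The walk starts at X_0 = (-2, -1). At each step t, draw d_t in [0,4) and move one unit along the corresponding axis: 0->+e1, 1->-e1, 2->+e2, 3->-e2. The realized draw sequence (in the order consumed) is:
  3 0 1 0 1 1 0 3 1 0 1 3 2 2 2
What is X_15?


(-3, -1)

t=0: X=(-2, -1), d=3 → -e2, X_1=(-2, -2)
t=1: X=(-2, -2), d=0 → +e1, X_2=(-1, -2)
t=2: X=(-1, -2), d=1 → -e1, X_3=(-2, -2)
t=3: X=(-2, -2), d=0 → +e1, X_4=(-1, -2)
t=4: X=(-1, -2), d=1 → -e1, X_5=(-2, -2)
t=5: X=(-2, -2), d=1 → -e1, X_6=(-3, -2)
t=6: X=(-3, -2), d=0 → +e1, X_7=(-2, -2)
t=7: X=(-2, -2), d=3 → -e2, X_8=(-2, -3)
t=8: X=(-2, -3), d=1 → -e1, X_9=(-3, -3)
t=9: X=(-3, -3), d=0 → +e1, X_10=(-2, -3)
t=10: X=(-2, -3), d=1 → -e1, X_11=(-3, -3)
t=11: X=(-3, -3), d=3 → -e2, X_12=(-3, -4)
t=12: X=(-3, -4), d=2 → +e2, X_13=(-3, -3)
t=13: X=(-3, -3), d=2 → +e2, X_14=(-3, -2)
t=14: X=(-3, -2), d=2 → +e2, X_15=(-3, -1)


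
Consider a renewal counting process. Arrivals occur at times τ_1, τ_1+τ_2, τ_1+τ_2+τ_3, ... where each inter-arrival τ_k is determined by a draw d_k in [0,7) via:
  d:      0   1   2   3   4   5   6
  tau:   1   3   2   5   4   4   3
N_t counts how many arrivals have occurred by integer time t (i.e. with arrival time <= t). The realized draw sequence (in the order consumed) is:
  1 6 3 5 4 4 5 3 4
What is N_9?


draw d_1=1: τ_1=3, arrival time A_1=3
draw d_2=6: τ_2=3, arrival time A_2=6
draw d_3=3: τ_3=5, arrival time A_3=11
draw d_4=5: τ_4=4, arrival time A_4=15
draw d_5=4: τ_5=4, arrival time A_5=19
draw d_6=4: τ_6=4, arrival time A_6=23
draw d_7=5: τ_7=4, arrival time A_7=27
draw d_8=3: τ_8=5, arrival time A_8=32
draw d_9=4: τ_9=4, arrival time A_9=36
N_t over t=0..9: 0:0 1:0 2:0 3:1 4:1 5:1 6:2 7:2 8:2 9:2

2


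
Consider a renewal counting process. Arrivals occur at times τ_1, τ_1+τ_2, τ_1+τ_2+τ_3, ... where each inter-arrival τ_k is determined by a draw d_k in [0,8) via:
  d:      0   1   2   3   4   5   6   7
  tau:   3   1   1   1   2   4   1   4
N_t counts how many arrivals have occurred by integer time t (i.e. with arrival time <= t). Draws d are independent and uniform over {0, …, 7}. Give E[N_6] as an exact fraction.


1405/512

Inter-arrival values over d=0..7: [3, 1, 1, 1, 2, 4, 1, 4]
Each d has probability 1/8, so the pmf of τ is: f(1) = 1/2, f(2) = 1/8, f(3) = 1/8, f(4) = 1/4
Renewal equation for m(n) = E[N_n]: condition on τ_1 = k (if k <= n, one arrival plus a fresh copy on the remaining n−k steps): m(n) = F(n) + Σ_{k<=n} f(k)·m(n−k), where F(n) = P(τ <= n) and m(0) = 0
m(1) = F(1) = 1/2
m(2) = F(2) + f(1)·m(1) = 5/8 + 1/2·1/2 = 7/8
m(3) = F(3) + f(1)·m(2) + f(2)·m(1) = 3/4 + 1/2·7/8 + 1/8·1/2 = 5/4
m(4) = F(4) + f(1)·m(3) + f(2)·m(2) + f(3)·m(1) = 1 + 1/2·5/4 + 1/8·7/8 + 1/8·1/2 = 115/64
m(5) = F(5) + f(1)·m(4) + f(2)·m(3) + f(3)·m(2) + f(4)·m(1) = 1 + 1/2·115/64 + 1/8·5/4 + 1/8·7/8 + 1/4·1/2 = 293/128
m(6) = F(6) + f(1)·m(5) + f(2)·m(4) + f(3)·m(3) + f(4)·m(2) = 1 + 1/2·293/128 + 1/8·115/64 + 1/8·5/4 + 1/4·7/8 = 1405/512
E[N_6] = m(6) = 1405/512


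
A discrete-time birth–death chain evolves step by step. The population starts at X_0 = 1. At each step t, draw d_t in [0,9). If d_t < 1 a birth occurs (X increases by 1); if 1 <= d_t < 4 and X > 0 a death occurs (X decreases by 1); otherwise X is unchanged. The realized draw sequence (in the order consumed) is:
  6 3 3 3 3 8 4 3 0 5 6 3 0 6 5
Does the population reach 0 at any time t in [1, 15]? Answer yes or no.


t=0: X=1, d=6 → hold, X_1=1
t=1: X=1, d=3 → death, X_2=0
t=2: X=0, d=3 → hold, X_3=0
t=3: X=0, d=3 → hold, X_4=0
t=4: X=0, d=3 → hold, X_5=0
t=5: X=0, d=8 → hold, X_6=0
t=6: X=0, d=4 → hold, X_7=0
t=7: X=0, d=3 → hold, X_8=0
t=8: X=0, d=0 → birth, X_9=1
t=9: X=1, d=5 → hold, X_10=1
t=10: X=1, d=6 → hold, X_11=1
t=11: X=1, d=3 → death, X_12=0
t=12: X=0, d=0 → birth, X_13=1
t=13: X=1, d=6 → hold, X_14=1
t=14: X=1, d=5 → hold, X_15=1

yes


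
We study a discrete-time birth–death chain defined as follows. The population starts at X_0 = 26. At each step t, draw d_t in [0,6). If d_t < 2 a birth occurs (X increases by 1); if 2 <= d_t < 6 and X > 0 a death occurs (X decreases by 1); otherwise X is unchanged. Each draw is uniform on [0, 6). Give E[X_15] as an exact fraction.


X can drop by at most 1 per step and X_0 = 26 > T = 15, so X_t >= 26 − t >= 11 > 0 for every t <= 15: the floor at 0 (the 'and X > 0' condition) never binds. Hence X_15 = X_0 + Σ_{t<15} Y_t with i.i.d. increments Y_t = y(d_t) ∈ {+1, −1, 0}.
Outcome values over d=0..5: [1, 1, -1, -1, -1, -1]
Σy = -2, Σy² = 6, M = 6
μ = -2/6 = -1/3,  σ² = 6/6 − (-1/3)² = 8/9
E[X_15] = 26 + 15·(-1/3) = 21

21


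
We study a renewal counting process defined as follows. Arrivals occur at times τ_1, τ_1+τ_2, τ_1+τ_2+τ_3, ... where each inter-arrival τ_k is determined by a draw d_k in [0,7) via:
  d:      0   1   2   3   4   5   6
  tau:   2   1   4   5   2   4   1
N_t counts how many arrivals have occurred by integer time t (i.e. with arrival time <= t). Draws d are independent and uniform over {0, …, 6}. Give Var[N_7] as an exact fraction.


683792790572/678223072849

Inter-arrival values over d=0..6: [2, 1, 4, 5, 2, 4, 1]
Each d has probability 1/7, so the pmf of τ is: f(1) = 2/7, f(2) = 2/7, f(4) = 2/7, f(5) = 1/7
Let p_n(j) = P(N_n = j), with p_0 = [1]. Condition on τ_1: p_n(0) = P(τ > n), and for j >= 1, p_n(j) = Σ_{k<=n} f(k)·p_{n−k}(j−1)
p_1 = [5/7, 2/7]  (j = 0..1)
p_2 = [3/7, 24/49, 4/49]  (j = 0..2)
p_3 = [3/7, 16/49, 76/343, 8/343]  (j = 0..3)
p_4 = [1/7, 26/49, 80/343, 208/2401, 16/2401]  (j = 0..4)
p_5 = [0, 25/49, 16/49, 312/2401, 528/16807, 32/16807]  (j = 0..5)
p_6 = [0, 13/49, 164/343, 440/2401, 1040/16807, 1280/117649, 64/117649]  (j = 0..6)
p_7 = [0, 9/49, 132/343, 732/2401, 1616/16807, 64/2401, 3008/823543, 128/823543]  (j = 0..7)
E[N_7] = Σ j·p_7(j) = 1983795/823543;  E[N_7²] = Σ j²·p_7(j) = 5608979/823543
Var[N_7] = 5608979/823543 − (1983795/823543)² = 683792790572/678223072849


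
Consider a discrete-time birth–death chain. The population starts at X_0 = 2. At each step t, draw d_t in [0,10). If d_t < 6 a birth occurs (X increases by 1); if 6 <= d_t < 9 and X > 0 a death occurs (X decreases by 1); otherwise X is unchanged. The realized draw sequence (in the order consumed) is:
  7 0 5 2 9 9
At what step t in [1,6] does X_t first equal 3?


t=0: X=2, d=7 → death, X_1=1
t=1: X=1, d=0 → birth, X_2=2
t=2: X=2, d=5 → birth, X_3=3
t=3: X=3, d=2 → birth, X_4=4
t=4: X=4, d=9 → hold, X_5=4
t=5: X=4, d=9 → hold, X_6=4

3


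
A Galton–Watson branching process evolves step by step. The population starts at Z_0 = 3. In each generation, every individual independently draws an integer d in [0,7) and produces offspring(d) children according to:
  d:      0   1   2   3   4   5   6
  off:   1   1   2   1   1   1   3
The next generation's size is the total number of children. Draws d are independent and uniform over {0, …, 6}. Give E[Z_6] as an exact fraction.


3000000/117649

Outcome values over d=0..6: [1, 1, 2, 1, 1, 1, 3]
Σy = 10, Σy² = 18, M = 7
μ = 10/7 = 10/7,  σ² = 18/7 − (10/7)² = 26/49
E[Z_0] = 3
E[Z_1] = 10/7·E[Z_0] = 30/7
E[Z_2] = 10/7·E[Z_1] = 300/49
E[Z_3] = 10/7·E[Z_2] = 3000/343
E[Z_4] = 10/7·E[Z_3] = 30000/2401
E[Z_5] = 10/7·E[Z_4] = 300000/16807
E[Z_6] = 10/7·E[Z_5] = 3000000/117649


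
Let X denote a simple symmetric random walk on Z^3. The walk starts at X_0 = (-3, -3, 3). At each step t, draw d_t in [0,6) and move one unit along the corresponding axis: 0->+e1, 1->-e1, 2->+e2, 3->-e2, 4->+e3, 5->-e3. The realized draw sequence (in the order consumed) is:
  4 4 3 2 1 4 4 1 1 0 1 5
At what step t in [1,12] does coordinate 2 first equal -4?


3

t=0: X=(-3, -3, 3), d=4 → +e3, X_1=(-3, -3, 4)
t=1: X=(-3, -3, 4), d=4 → +e3, X_2=(-3, -3, 5)
t=2: X=(-3, -3, 5), d=3 → -e2, X_3=(-3, -4, 5)
t=3: X=(-3, -4, 5), d=2 → +e2, X_4=(-3, -3, 5)
t=4: X=(-3, -3, 5), d=1 → -e1, X_5=(-4, -3, 5)
t=5: X=(-4, -3, 5), d=4 → +e3, X_6=(-4, -3, 6)
t=6: X=(-4, -3, 6), d=4 → +e3, X_7=(-4, -3, 7)
t=7: X=(-4, -3, 7), d=1 → -e1, X_8=(-5, -3, 7)
t=8: X=(-5, -3, 7), d=1 → -e1, X_9=(-6, -3, 7)
t=9: X=(-6, -3, 7), d=0 → +e1, X_10=(-5, -3, 7)
t=10: X=(-5, -3, 7), d=1 → -e1, X_11=(-6, -3, 7)
t=11: X=(-6, -3, 7), d=5 → -e3, X_12=(-6, -3, 6)


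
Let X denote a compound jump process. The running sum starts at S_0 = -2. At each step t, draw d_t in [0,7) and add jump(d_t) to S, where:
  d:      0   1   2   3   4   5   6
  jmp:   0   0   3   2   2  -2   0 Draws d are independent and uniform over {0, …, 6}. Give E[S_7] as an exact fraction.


3

Outcome values over d=0..6: [0, 0, 3, 2, 2, -2, 0]
Σy = 5, Σy² = 21, M = 7
μ = 5/7 = 5/7,  σ² = 21/7 − (5/7)² = 122/49
E[S_7] = -2 + 7·(5/7) = 3


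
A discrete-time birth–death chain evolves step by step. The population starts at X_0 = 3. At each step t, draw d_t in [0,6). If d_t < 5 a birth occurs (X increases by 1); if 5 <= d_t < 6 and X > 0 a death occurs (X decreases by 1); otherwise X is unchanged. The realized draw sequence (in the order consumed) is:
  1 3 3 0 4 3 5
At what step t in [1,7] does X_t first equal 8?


t=0: X=3, d=1 → birth, X_1=4
t=1: X=4, d=3 → birth, X_2=5
t=2: X=5, d=3 → birth, X_3=6
t=3: X=6, d=0 → birth, X_4=7
t=4: X=7, d=4 → birth, X_5=8
t=5: X=8, d=3 → birth, X_6=9
t=6: X=9, d=5 → death, X_7=8

5


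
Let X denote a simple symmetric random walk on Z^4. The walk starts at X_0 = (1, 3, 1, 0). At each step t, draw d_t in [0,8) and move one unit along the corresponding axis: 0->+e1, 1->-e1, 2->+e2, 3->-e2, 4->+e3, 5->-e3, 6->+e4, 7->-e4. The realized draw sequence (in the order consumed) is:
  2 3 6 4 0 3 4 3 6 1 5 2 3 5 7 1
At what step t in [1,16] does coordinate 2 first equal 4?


t=0: X=(1, 3, 1, 0), d=2 → +e2, X_1=(1, 4, 1, 0)
t=1: X=(1, 4, 1, 0), d=3 → -e2, X_2=(1, 3, 1, 0)
t=2: X=(1, 3, 1, 0), d=6 → +e4, X_3=(1, 3, 1, 1)
t=3: X=(1, 3, 1, 1), d=4 → +e3, X_4=(1, 3, 2, 1)
t=4: X=(1, 3, 2, 1), d=0 → +e1, X_5=(2, 3, 2, 1)
t=5: X=(2, 3, 2, 1), d=3 → -e2, X_6=(2, 2, 2, 1)
t=6: X=(2, 2, 2, 1), d=4 → +e3, X_7=(2, 2, 3, 1)
t=7: X=(2, 2, 3, 1), d=3 → -e2, X_8=(2, 1, 3, 1)
t=8: X=(2, 1, 3, 1), d=6 → +e4, X_9=(2, 1, 3, 2)
t=9: X=(2, 1, 3, 2), d=1 → -e1, X_10=(1, 1, 3, 2)
t=10: X=(1, 1, 3, 2), d=5 → -e3, X_11=(1, 1, 2, 2)
t=11: X=(1, 1, 2, 2), d=2 → +e2, X_12=(1, 2, 2, 2)
t=12: X=(1, 2, 2, 2), d=3 → -e2, X_13=(1, 1, 2, 2)
t=13: X=(1, 1, 2, 2), d=5 → -e3, X_14=(1, 1, 1, 2)
t=14: X=(1, 1, 1, 2), d=7 → -e4, X_15=(1, 1, 1, 1)
t=15: X=(1, 1, 1, 1), d=1 → -e1, X_16=(0, 1, 1, 1)

1


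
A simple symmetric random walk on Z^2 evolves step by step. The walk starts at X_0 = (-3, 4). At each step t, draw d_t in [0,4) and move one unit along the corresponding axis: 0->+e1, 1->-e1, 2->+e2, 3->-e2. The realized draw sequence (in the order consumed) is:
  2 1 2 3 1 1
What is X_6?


(-6, 5)

t=0: X=(-3, 4), d=2 → +e2, X_1=(-3, 5)
t=1: X=(-3, 5), d=1 → -e1, X_2=(-4, 5)
t=2: X=(-4, 5), d=2 → +e2, X_3=(-4, 6)
t=3: X=(-4, 6), d=3 → -e2, X_4=(-4, 5)
t=4: X=(-4, 5), d=1 → -e1, X_5=(-5, 5)
t=5: X=(-5, 5), d=1 → -e1, X_6=(-6, 5)


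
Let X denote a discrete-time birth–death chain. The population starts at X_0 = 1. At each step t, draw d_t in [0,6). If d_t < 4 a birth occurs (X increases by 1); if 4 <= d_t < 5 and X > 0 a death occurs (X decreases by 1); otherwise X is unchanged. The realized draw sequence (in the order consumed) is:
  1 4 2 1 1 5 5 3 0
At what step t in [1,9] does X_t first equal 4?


t=0: X=1, d=1 → birth, X_1=2
t=1: X=2, d=4 → death, X_2=1
t=2: X=1, d=2 → birth, X_3=2
t=3: X=2, d=1 → birth, X_4=3
t=4: X=3, d=1 → birth, X_5=4
t=5: X=4, d=5 → hold, X_6=4
t=6: X=4, d=5 → hold, X_7=4
t=7: X=4, d=3 → birth, X_8=5
t=8: X=5, d=0 → birth, X_9=6

5


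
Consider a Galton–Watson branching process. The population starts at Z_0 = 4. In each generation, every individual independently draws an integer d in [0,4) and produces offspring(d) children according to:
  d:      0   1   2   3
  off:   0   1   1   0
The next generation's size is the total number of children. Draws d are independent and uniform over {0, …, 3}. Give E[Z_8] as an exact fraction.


Outcome values over d=0..3: [0, 1, 1, 0]
Σy = 2, Σy² = 2, M = 4
μ = 2/4 = 1/2,  σ² = 2/4 − (1/2)² = 1/4
E[Z_0] = 4
E[Z_1] = 1/2·E[Z_0] = 2
E[Z_2] = 1/2·E[Z_1] = 1
E[Z_3] = 1/2·E[Z_2] = 1/2
E[Z_4] = 1/2·E[Z_3] = 1/4
E[Z_5] = 1/2·E[Z_4] = 1/8
E[Z_6] = 1/2·E[Z_5] = 1/16
E[Z_7] = 1/2·E[Z_6] = 1/32
E[Z_8] = 1/2·E[Z_7] = 1/64

1/64


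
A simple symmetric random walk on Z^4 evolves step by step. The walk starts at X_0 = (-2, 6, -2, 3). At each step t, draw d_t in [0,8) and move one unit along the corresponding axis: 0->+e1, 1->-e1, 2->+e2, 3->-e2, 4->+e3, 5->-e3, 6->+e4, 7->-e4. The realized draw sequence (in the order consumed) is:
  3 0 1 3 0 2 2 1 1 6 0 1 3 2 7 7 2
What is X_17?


t=0: X=(-2, 6, -2, 3), d=3 → -e2, X_1=(-2, 5, -2, 3)
t=1: X=(-2, 5, -2, 3), d=0 → +e1, X_2=(-1, 5, -2, 3)
t=2: X=(-1, 5, -2, 3), d=1 → -e1, X_3=(-2, 5, -2, 3)
t=3: X=(-2, 5, -2, 3), d=3 → -e2, X_4=(-2, 4, -2, 3)
t=4: X=(-2, 4, -2, 3), d=0 → +e1, X_5=(-1, 4, -2, 3)
t=5: X=(-1, 4, -2, 3), d=2 → +e2, X_6=(-1, 5, -2, 3)
t=6: X=(-1, 5, -2, 3), d=2 → +e2, X_7=(-1, 6, -2, 3)
t=7: X=(-1, 6, -2, 3), d=1 → -e1, X_8=(-2, 6, -2, 3)
t=8: X=(-2, 6, -2, 3), d=1 → -e1, X_9=(-3, 6, -2, 3)
t=9: X=(-3, 6, -2, 3), d=6 → +e4, X_10=(-3, 6, -2, 4)
t=10: X=(-3, 6, -2, 4), d=0 → +e1, X_11=(-2, 6, -2, 4)
t=11: X=(-2, 6, -2, 4), d=1 → -e1, X_12=(-3, 6, -2, 4)
t=12: X=(-3, 6, -2, 4), d=3 → -e2, X_13=(-3, 5, -2, 4)
t=13: X=(-3, 5, -2, 4), d=2 → +e2, X_14=(-3, 6, -2, 4)
t=14: X=(-3, 6, -2, 4), d=7 → -e4, X_15=(-3, 6, -2, 3)
t=15: X=(-3, 6, -2, 3), d=7 → -e4, X_16=(-3, 6, -2, 2)
t=16: X=(-3, 6, -2, 2), d=2 → +e2, X_17=(-3, 7, -2, 2)

(-3, 7, -2, 2)


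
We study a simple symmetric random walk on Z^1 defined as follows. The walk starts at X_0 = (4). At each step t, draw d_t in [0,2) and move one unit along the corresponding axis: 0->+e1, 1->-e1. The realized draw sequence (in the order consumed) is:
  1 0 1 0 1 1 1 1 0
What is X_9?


t=0: X=(4), d=1 → -e1, X_1=(3)
t=1: X=(3), d=0 → +e1, X_2=(4)
t=2: X=(4), d=1 → -e1, X_3=(3)
t=3: X=(3), d=0 → +e1, X_4=(4)
t=4: X=(4), d=1 → -e1, X_5=(3)
t=5: X=(3), d=1 → -e1, X_6=(2)
t=6: X=(2), d=1 → -e1, X_7=(1)
t=7: X=(1), d=1 → -e1, X_8=(0)
t=8: X=(0), d=0 → +e1, X_9=(1)

(1)


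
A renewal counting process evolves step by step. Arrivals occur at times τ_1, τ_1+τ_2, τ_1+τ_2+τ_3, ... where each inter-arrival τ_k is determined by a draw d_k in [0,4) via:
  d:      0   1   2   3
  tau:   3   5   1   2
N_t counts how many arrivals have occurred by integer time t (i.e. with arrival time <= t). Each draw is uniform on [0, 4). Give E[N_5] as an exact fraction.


Inter-arrival values over d=0..3: [3, 5, 1, 2]
Each d has probability 1/4, so the pmf of τ is: f(1) = 1/4, f(2) = 1/4, f(3) = 1/4, f(5) = 1/4
Renewal equation for m(n) = E[N_n]: condition on τ_1 = k (if k <= n, one arrival plus a fresh copy on the remaining n−k steps): m(n) = F(n) + Σ_{k<=n} f(k)·m(n−k), where F(n) = P(τ <= n) and m(0) = 0
m(1) = F(1) = 1/4
m(2) = F(2) + f(1)·m(1) = 1/2 + 1/4·1/4 = 9/16
m(3) = F(3) + f(1)·m(2) + f(2)·m(1) = 3/4 + 1/4·9/16 + 1/4·1/4 = 61/64
m(4) = F(4) + f(1)·m(3) + f(2)·m(2) + f(3)·m(1) = 3/4 + 1/4·61/64 + 1/4·9/16 + 1/4·1/4 = 305/256
m(5) = F(5) + f(1)·m(4) + f(2)·m(3) + f(3)·m(2) = 1 + 1/4·305/256 + 1/4·61/64 + 1/4·9/16 = 1717/1024
E[N_5] = m(5) = 1717/1024

1717/1024


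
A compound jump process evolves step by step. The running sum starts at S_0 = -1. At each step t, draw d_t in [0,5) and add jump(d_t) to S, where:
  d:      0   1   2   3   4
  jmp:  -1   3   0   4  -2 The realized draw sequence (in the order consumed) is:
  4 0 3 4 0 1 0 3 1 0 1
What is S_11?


8

t=0: S=-1, d=4, jump=-2, S_1=-3
t=1: S=-3, d=0, jump=-1, S_2=-4
t=2: S=-4, d=3, jump=4, S_3=0
t=3: S=0, d=4, jump=-2, S_4=-2
t=4: S=-2, d=0, jump=-1, S_5=-3
t=5: S=-3, d=1, jump=3, S_6=0
t=6: S=0, d=0, jump=-1, S_7=-1
t=7: S=-1, d=3, jump=4, S_8=3
t=8: S=3, d=1, jump=3, S_9=6
t=9: S=6, d=0, jump=-1, S_10=5
t=10: S=5, d=1, jump=3, S_11=8


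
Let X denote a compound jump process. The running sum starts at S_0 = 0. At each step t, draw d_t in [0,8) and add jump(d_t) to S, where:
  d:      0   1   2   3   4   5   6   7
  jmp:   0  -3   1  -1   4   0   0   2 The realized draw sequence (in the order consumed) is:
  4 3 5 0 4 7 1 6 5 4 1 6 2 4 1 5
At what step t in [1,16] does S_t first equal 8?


13

t=0: S=0, d=4, jump=4, S_1=4
t=1: S=4, d=3, jump=-1, S_2=3
t=2: S=3, d=5, jump=0, S_3=3
t=3: S=3, d=0, jump=0, S_4=3
t=4: S=3, d=4, jump=4, S_5=7
t=5: S=7, d=7, jump=2, S_6=9
t=6: S=9, d=1, jump=-3, S_7=6
t=7: S=6, d=6, jump=0, S_8=6
t=8: S=6, d=5, jump=0, S_9=6
t=9: S=6, d=4, jump=4, S_10=10
t=10: S=10, d=1, jump=-3, S_11=7
t=11: S=7, d=6, jump=0, S_12=7
t=12: S=7, d=2, jump=1, S_13=8
t=13: S=8, d=4, jump=4, S_14=12
t=14: S=12, d=1, jump=-3, S_15=9
t=15: S=9, d=5, jump=0, S_16=9


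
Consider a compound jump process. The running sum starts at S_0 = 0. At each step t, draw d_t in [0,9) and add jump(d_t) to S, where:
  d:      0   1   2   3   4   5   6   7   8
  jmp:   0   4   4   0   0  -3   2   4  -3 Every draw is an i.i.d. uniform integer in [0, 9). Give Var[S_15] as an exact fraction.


Outcome values over d=0..8: [0, 4, 4, 0, 0, -3, 2, 4, -3]
Σy = 8, Σy² = 70, M = 9
μ = 8/9 = 8/9,  σ² = 70/9 − (8/9)² = 566/81
Independent increments: Var[S_15] = 15·σ² = 15·(566/81) = 2830/27

2830/27


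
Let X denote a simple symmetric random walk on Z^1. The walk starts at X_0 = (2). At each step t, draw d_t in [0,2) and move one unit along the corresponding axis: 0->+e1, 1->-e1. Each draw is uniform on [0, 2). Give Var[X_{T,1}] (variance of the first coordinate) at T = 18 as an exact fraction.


18

Outcome values over d=0..1: [1, -1]
Σy = 0, Σy² = 2, M = 2
μ = 0/2 = 0,  σ² = 2/2 − (0)² = 1
Independent increments: Var[X_18] = 18·σ² = 18·(1) = 18


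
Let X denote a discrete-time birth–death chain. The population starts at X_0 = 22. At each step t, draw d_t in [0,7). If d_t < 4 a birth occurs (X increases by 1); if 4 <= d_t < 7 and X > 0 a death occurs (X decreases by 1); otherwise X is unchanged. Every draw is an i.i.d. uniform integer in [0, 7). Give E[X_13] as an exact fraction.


167/7

X can drop by at most 1 per step and X_0 = 22 > T = 13, so X_t >= 22 − t >= 9 > 0 for every t <= 13: the floor at 0 (the 'and X > 0' condition) never binds. Hence X_13 = X_0 + Σ_{t<13} Y_t with i.i.d. increments Y_t = y(d_t) ∈ {+1, −1, 0}.
Outcome values over d=0..6: [1, 1, 1, 1, -1, -1, -1]
Σy = 1, Σy² = 7, M = 7
μ = 1/7 = 1/7,  σ² = 7/7 − (1/7)² = 48/49
E[X_13] = 22 + 13·(1/7) = 167/7


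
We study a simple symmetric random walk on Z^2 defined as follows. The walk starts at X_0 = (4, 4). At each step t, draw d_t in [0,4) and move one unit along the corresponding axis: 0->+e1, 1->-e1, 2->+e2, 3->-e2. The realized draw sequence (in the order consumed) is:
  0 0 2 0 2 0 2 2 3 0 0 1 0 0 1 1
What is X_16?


(9, 7)

t=0: X=(4, 4), d=0 → +e1, X_1=(5, 4)
t=1: X=(5, 4), d=0 → +e1, X_2=(6, 4)
t=2: X=(6, 4), d=2 → +e2, X_3=(6, 5)
t=3: X=(6, 5), d=0 → +e1, X_4=(7, 5)
t=4: X=(7, 5), d=2 → +e2, X_5=(7, 6)
t=5: X=(7, 6), d=0 → +e1, X_6=(8, 6)
t=6: X=(8, 6), d=2 → +e2, X_7=(8, 7)
t=7: X=(8, 7), d=2 → +e2, X_8=(8, 8)
t=8: X=(8, 8), d=3 → -e2, X_9=(8, 7)
t=9: X=(8, 7), d=0 → +e1, X_10=(9, 7)
t=10: X=(9, 7), d=0 → +e1, X_11=(10, 7)
t=11: X=(10, 7), d=1 → -e1, X_12=(9, 7)
t=12: X=(9, 7), d=0 → +e1, X_13=(10, 7)
t=13: X=(10, 7), d=0 → +e1, X_14=(11, 7)
t=14: X=(11, 7), d=1 → -e1, X_15=(10, 7)
t=15: X=(10, 7), d=1 → -e1, X_16=(9, 7)


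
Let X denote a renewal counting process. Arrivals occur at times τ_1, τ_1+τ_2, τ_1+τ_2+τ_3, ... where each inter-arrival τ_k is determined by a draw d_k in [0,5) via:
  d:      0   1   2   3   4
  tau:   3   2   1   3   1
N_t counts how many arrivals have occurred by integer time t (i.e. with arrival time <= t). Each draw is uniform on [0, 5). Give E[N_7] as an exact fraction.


Inter-arrival values over d=0..4: [3, 2, 1, 3, 1]
Each d has probability 1/5, so the pmf of τ is: f(1) = 2/5, f(2) = 1/5, f(3) = 2/5
Renewal equation for m(n) = E[N_n]: condition on τ_1 = k (if k <= n, one arrival plus a fresh copy on the remaining n−k steps): m(n) = F(n) + Σ_{k<=n} f(k)·m(n−k), where F(n) = P(τ <= n) and m(0) = 0
m(1) = F(1) = 2/5
m(2) = F(2) + f(1)·m(1) = 3/5 + 2/5·2/5 = 19/25
m(3) = F(3) + f(1)·m(2) + f(2)·m(1) = 1 + 2/5·19/25 + 1/5·2/5 = 173/125
m(4) = F(4) + f(1)·m(3) + f(2)·m(2) + f(3)·m(1) = 1 + 2/5·173/125 + 1/5·19/25 + 2/5·2/5 = 1166/625
m(5) = F(5) + f(1)·m(4) + f(2)·m(3) + f(3)·m(2) = 1 + 2/5·1166/625 + 1/5·173/125 + 2/5·19/25 = 7272/3125
m(6) = F(6) + f(1)·m(5) + f(2)·m(4) + f(3)·m(3) = 1 + 2/5·7272/3125 + 1/5·1166/625 + 2/5·173/125 = 44649/15625
m(7) = F(7) + f(1)·m(6) + f(2)·m(5) + f(3)·m(4) = 1 + 2/5·44649/15625 + 1/5·7272/3125 + 2/5·1166/625 = 262083/78125
E[N_7] = m(7) = 262083/78125

262083/78125


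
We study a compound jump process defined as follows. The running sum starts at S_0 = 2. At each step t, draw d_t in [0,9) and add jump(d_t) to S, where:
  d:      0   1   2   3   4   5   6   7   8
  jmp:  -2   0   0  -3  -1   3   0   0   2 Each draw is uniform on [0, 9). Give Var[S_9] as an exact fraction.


242/9

Outcome values over d=0..8: [-2, 0, 0, -3, -1, 3, 0, 0, 2]
Σy = -1, Σy² = 27, M = 9
μ = -1/9 = -1/9,  σ² = 27/9 − (-1/9)² = 242/81
Independent increments: Var[S_9] = 9·σ² = 9·(242/81) = 242/9


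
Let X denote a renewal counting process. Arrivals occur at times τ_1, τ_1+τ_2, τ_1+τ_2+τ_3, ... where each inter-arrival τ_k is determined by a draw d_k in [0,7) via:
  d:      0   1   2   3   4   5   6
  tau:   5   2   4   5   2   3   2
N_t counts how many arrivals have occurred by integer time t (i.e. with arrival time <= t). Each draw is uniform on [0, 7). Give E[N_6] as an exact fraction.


524/343

Inter-arrival values over d=0..6: [5, 2, 4, 5, 2, 3, 2]
Each d has probability 1/7, so the pmf of τ is: f(2) = 3/7, f(3) = 1/7, f(4) = 1/7, f(5) = 2/7
Renewal equation for m(n) = E[N_n]: condition on τ_1 = k (if k <= n, one arrival plus a fresh copy on the remaining n−k steps): m(n) = F(n) + Σ_{k<=n} f(k)·m(n−k), where F(n) = P(τ <= n) and m(0) = 0
m(1) = F(1) = 0
m(2) = F(2) = 3/7
m(3) = F(3) = 4/7
m(4) = F(4) + f(2)·m(2) = 5/7 + 3/7·3/7 = 44/49
m(5) = F(5) + f(2)·m(3) + f(3)·m(2) = 1 + 3/7·4/7 + 1/7·3/7 = 64/49
m(6) = F(6) + f(2)·m(4) + f(3)·m(3) + f(4)·m(2) = 1 + 3/7·44/49 + 1/7·4/7 + 1/7·3/7 = 524/343
E[N_6] = m(6) = 524/343


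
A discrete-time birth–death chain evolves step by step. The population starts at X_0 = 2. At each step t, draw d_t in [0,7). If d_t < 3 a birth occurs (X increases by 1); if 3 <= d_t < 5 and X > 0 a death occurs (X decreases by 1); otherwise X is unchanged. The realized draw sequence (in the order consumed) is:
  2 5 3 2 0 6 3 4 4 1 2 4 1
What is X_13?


3

t=0: X=2, d=2 → birth, X_1=3
t=1: X=3, d=5 → hold, X_2=3
t=2: X=3, d=3 → death, X_3=2
t=3: X=2, d=2 → birth, X_4=3
t=4: X=3, d=0 → birth, X_5=4
t=5: X=4, d=6 → hold, X_6=4
t=6: X=4, d=3 → death, X_7=3
t=7: X=3, d=4 → death, X_8=2
t=8: X=2, d=4 → death, X_9=1
t=9: X=1, d=1 → birth, X_10=2
t=10: X=2, d=2 → birth, X_11=3
t=11: X=3, d=4 → death, X_12=2
t=12: X=2, d=1 → birth, X_13=3


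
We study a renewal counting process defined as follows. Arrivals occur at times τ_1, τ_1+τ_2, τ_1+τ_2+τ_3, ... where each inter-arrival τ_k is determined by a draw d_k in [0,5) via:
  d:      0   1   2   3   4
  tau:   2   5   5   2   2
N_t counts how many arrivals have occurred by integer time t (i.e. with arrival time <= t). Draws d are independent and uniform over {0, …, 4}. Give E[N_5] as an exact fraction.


Inter-arrival values over d=0..4: [2, 5, 5, 2, 2]
Each d has probability 1/5, so the pmf of τ is: f(2) = 3/5, f(5) = 2/5
Renewal equation for m(n) = E[N_n]: condition on τ_1 = k (if k <= n, one arrival plus a fresh copy on the remaining n−k steps): m(n) = F(n) + Σ_{k<=n} f(k)·m(n−k), where F(n) = P(τ <= n) and m(0) = 0
m(1) = F(1) = 0
m(2) = F(2) = 3/5
m(3) = F(3) = 3/5
m(4) = F(4) + f(2)·m(2) = 3/5 + 3/5·3/5 = 24/25
m(5) = F(5) + f(2)·m(3) = 1 + 3/5·3/5 = 34/25
E[N_5] = m(5) = 34/25

34/25


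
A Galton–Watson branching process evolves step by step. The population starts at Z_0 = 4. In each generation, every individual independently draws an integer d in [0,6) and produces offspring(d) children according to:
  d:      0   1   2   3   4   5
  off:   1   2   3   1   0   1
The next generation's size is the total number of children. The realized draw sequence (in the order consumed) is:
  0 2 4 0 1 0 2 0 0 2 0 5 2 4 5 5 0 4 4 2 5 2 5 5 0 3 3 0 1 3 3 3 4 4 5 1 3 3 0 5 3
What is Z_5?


gen 0: Z_0=4, draws=[0, 2, 4, 0], offspring=[1, 3, 0, 1], Z_1=5
gen 1: Z_1=5, draws=[1, 0, 2, 0, 0], offspring=[2, 1, 3, 1, 1], Z_2=8
gen 2: Z_2=8, draws=[2, 0, 5, 2, 4, 5, 5, 0], offspring=[3, 1, 1, 3, 0, 1, 1, 1], Z_3=11
gen 3: Z_3=11, draws=[4, 4, 2, 5, 2, 5, 5, 0, 3, 3, 0], offspring=[0, 0, 3, 1, 3, 1, 1, 1, 1, 1, 1], Z_4=13
gen 4: Z_4=13, draws=[1, 3, 3, 3, 4, 4, 5, 1, 3, 3, 0, 5, 3], offspring=[2, 1, 1, 1, 0, 0, 1, 2, 1, 1, 1, 1, 1], Z_5=13

13


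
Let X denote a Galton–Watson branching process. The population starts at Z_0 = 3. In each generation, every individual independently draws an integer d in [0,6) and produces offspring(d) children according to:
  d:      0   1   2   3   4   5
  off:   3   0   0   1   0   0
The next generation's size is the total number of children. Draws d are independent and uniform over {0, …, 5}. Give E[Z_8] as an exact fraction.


Outcome values over d=0..5: [3, 0, 0, 1, 0, 0]
Σy = 4, Σy² = 10, M = 6
μ = 4/6 = 2/3,  σ² = 10/6 − (2/3)² = 11/9
E[Z_0] = 3
E[Z_1] = 2/3·E[Z_0] = 2
E[Z_2] = 2/3·E[Z_1] = 4/3
E[Z_3] = 2/3·E[Z_2] = 8/9
E[Z_4] = 2/3·E[Z_3] = 16/27
E[Z_5] = 2/3·E[Z_4] = 32/81
E[Z_6] = 2/3·E[Z_5] = 64/243
E[Z_7] = 2/3·E[Z_6] = 128/729
E[Z_8] = 2/3·E[Z_7] = 256/2187

256/2187


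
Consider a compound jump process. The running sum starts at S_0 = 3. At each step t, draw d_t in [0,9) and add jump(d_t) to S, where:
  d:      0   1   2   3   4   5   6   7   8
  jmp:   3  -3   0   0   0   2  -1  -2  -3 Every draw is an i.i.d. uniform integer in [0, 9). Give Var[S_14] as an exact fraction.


Outcome values over d=0..8: [3, -3, 0, 0, 0, 2, -1, -2, -3]
Σy = -4, Σy² = 36, M = 9
μ = -4/9 = -4/9,  σ² = 36/9 − (-4/9)² = 308/81
Independent increments: Var[S_14] = 14·σ² = 14·(308/81) = 4312/81

4312/81


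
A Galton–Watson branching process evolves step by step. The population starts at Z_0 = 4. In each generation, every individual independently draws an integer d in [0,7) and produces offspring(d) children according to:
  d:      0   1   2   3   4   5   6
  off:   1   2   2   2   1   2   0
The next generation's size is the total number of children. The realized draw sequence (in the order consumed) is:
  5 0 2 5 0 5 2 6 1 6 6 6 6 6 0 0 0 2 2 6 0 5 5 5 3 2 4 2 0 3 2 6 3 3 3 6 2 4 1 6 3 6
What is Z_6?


15

gen 0: Z_0=4, draws=[5, 0, 2, 5], offspring=[2, 1, 2, 2], Z_1=7
gen 1: Z_1=7, draws=[0, 5, 2, 6, 1, 6, 6], offspring=[1, 2, 2, 0, 2, 0, 0], Z_2=7
gen 2: Z_2=7, draws=[6, 6, 6, 0, 0, 0, 2], offspring=[0, 0, 0, 1, 1, 1, 2], Z_3=5
gen 3: Z_3=5, draws=[2, 6, 0, 5, 5], offspring=[2, 0, 1, 2, 2], Z_4=7
gen 4: Z_4=7, draws=[5, 3, 2, 4, 2, 0, 3], offspring=[2, 2, 2, 1, 2, 1, 2], Z_5=12
gen 5: Z_5=12, draws=[2, 6, 3, 3, 3, 6, 2, 4, 1, 6, 3, 6], offspring=[2, 0, 2, 2, 2, 0, 2, 1, 2, 0, 2, 0], Z_6=15


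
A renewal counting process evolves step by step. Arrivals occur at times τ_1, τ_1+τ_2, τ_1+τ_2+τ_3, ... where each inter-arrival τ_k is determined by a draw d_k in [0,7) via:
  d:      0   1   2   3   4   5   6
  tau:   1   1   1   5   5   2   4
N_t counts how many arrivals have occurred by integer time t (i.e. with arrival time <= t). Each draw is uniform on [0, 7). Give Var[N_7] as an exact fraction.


Inter-arrival values over d=0..6: [1, 1, 1, 5, 5, 2, 4]
Each d has probability 1/7, so the pmf of τ is: f(1) = 3/7, f(2) = 1/7, f(4) = 1/7, f(5) = 2/7
Let p_n(j) = P(N_n = j), with p_0 = [1]. Condition on τ_1: p_n(0) = P(τ > n), and for j >= 1, p_n(j) = Σ_{k<=n} f(k)·p_{n−k}(j−1)
p_1 = [4/7, 3/7]  (j = 0..1)
p_2 = [3/7, 19/49, 9/49]  (j = 0..2)
p_3 = [3/7, 13/49, 78/343, 27/343]  (j = 0..3)
p_4 = [2/7, 19/49, 58/343, 297/2401, 81/2401]  (j = 0..4)
p_5 = [0, 27/49, 13/49, 36/343, 1080/16807, 243/16807]  (j = 0..5)
p_6 = [0, 13/49, 23/49, 394/2401, 1053/16807, 3807/117649, 729/117649]  (j = 0..6)
p_7 = [0, 9/49, 117/343, 778/2401, 1623/16807, 4239/117649, 13122/823543, 2187/823543]  (j = 0..7)
E[N_7] = Σ j·p_7(j) = 2074173/823543;  E[N_7²] = Σ j²·p_7(j) = 6270429/823543
Var[N_7] = 6270429/823543 − (2074173/823543)² = 861774276018/678223072849

861774276018/678223072849
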